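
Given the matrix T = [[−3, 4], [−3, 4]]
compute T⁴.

T² = T (a projection; rank 1, trace 1), so T⁴ = T.

[[−3, 4], [−3, 4]]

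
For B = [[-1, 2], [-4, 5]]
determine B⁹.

[[-19681, 19682], [-39364, 39365]]

tr B = 4 and det B = 3, so the characteristic polynomial is λ² − (4)λ + (3) with roots 3 and 1.
Eigenvectors give P = [[-1, 1], [-2, 1]] with P⁻¹ = [[1, -1], [2, -1]], and B = P·diag(3, 1)·P⁻¹.
Then B⁹ = P·diag(19683, 1)·P⁻¹ = [[-19683, 1], [-39366, 1]] · [[1, -1], [2, -1]] = [[-19681, 19682], [-39364, 39365]].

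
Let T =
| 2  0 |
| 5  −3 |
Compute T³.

[[8, 0], [35, −27]]

tr T = −1 and det T = −6, so the characteristic polynomial is λ² − (−1)λ + (−6) with roots 2 and −3.
Eigenvectors give P = [[1, 0], [1, 1]] with P⁻¹ = [[1, 0], [−1, 1]], and T = P·diag(2, −3)·P⁻¹.
Then T³ = P·diag(8, −27)·P⁻¹ = [[8, 0], [8, −27]] · [[1, 0], [−1, 1]] = [[8, 0], [35, −27]].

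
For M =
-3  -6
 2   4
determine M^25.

M² = M (a projection; rank 1, trace 1), so M^25 = M.

[[-3, -6], [2, 4]]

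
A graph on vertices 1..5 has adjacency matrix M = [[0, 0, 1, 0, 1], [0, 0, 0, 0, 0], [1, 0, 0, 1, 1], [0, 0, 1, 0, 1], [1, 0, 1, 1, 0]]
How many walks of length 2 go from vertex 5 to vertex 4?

1

The number of length-2 walks from vertex 5 to vertex 4 is entry (5,4) of M², where M is the adjacency matrix.
M² = [[2, 0, 1, 2, 1], [0, 0, 0, 0, 0], [1, 0, 3, 1, 2], [2, 0, 1, 2, 1], [1, 0, 2, 1, 3]]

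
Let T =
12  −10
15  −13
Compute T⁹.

tr T = −1 and det T = −6, so the characteristic polynomial is λ² − (−1)λ + (−6) with roots 2 and −3.
Eigenvectors give P = [[1, −2], [1, −3]] with P⁻¹ = [[3, −2], [1, −1]], and T = P·diag(2, −3)·P⁻¹.
Then T⁹ = P·diag(512, −19683)·P⁻¹ = [[512, 39366], [512, 59049]] · [[3, −2], [1, −1]] = [[40902, −40390], [60585, −60073]].

[[40902, −40390], [60585, −60073]]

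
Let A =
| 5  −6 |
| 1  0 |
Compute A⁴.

tr A = 5 and det A = 6, so the characteristic polynomial is λ² − (5)λ + (6) with roots 3 and 2.
Eigenvectors give P = [[3, 2], [1, 1]] with P⁻¹ = [[1, −2], [−1, 3]], and A = P·diag(3, 2)·P⁻¹.
Then A⁴ = P·diag(81, 16)·P⁻¹ = [[243, 32], [81, 16]] · [[1, −2], [−1, 3]] = [[211, −390], [65, −114]].

[[211, −390], [65, −114]]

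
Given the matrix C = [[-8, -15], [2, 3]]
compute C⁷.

[[-12482, -30885], [4118, 10167]]

tr C = -5 and det C = 6, so the characteristic polynomial is λ² − (-5)λ + (6) with roots -3 and -2.
Eigenvectors give P = [[-3, -5], [1, 2]] with P⁻¹ = [[-2, -5], [1, 3]], and C = P·diag(-3, -2)·P⁻¹.
Then C⁷ = P·diag(-2187, -128)·P⁻¹ = [[6561, 640], [-2187, -256]] · [[-2, -5], [1, 3]] = [[-12482, -30885], [4118, 10167]].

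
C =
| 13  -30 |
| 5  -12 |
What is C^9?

[[60073, -121170], [20195, -40902]]

tr C = 1 and det C = -6, so the characteristic polynomial is λ² − (1)λ + (-6) with roots -2 and 3.
Eigenvectors give P = [[-2, -3], [-1, -1]] with P⁻¹ = [[1, -3], [-1, 2]], and C = P·diag(-2, 3)·P⁻¹.
Then C^9 = P·diag(-512, 19683)·P⁻¹ = [[1024, -59049], [512, -19683]] · [[1, -3], [-1, 2]] = [[60073, -121170], [20195, -40902]].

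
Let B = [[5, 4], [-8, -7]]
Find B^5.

tr B = -2 and det B = -3, so the characteristic polynomial is λ² − (-2)λ + (-3) with roots 1 and -3.
Eigenvectors give P = [[1, -1], [-1, 2]] with P⁻¹ = [[2, 1], [1, 1]], and B = P·diag(1, -3)·P⁻¹.
Then B^5 = P·diag(1, -243)·P⁻¹ = [[1, 243], [-1, -486]] · [[2, 1], [1, 1]] = [[245, 244], [-488, -487]].

[[245, 244], [-488, -487]]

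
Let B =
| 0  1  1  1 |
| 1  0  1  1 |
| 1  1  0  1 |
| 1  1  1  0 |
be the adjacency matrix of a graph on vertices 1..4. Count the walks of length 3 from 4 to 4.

6

The number of length-3 walks from vertex 4 to vertex 4 is entry (4,4) of B^3, where B is the adjacency matrix.
B^2 = [[3, 2, 2, 2], [2, 3, 2, 2], [2, 2, 3, 2], [2, 2, 2, 3]]
B^3 = [[6, 7, 7, 7], [7, 6, 7, 7], [7, 7, 6, 7], [7, 7, 7, 6]]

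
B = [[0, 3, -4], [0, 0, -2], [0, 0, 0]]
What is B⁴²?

[[0, 0, 0], [0, 0, 0], [0, 0, 0]]

B is strictly triangular, hence nilpotent: B³ = 0, so B⁴² = 0.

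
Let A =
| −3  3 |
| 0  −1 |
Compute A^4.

[[81, −120], [0, 1]]

A^2 = [[9, −12], [0, 1]]
A^3 = [[−27, 39], [0, −1]]
A^4 = [[81, −120], [0, 1]]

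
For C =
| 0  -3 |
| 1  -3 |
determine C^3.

[[9, -18], [6, -9]]

C^2 = [[-3, 9], [-3, 6]]
C^3 = [[9, -18], [6, -9]]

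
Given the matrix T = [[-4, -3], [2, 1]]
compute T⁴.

[[46, 45], [-30, -29]]

tr T = -3 and det T = 2, so the characteristic polynomial is λ² − (-3)λ + (2) with roots -1 and -2.
Eigenvectors give P = [[-1, 3], [1, -2]] with P⁻¹ = [[2, 3], [1, 1]], and T = P·diag(-1, -2)·P⁻¹.
Then T⁴ = P·diag(1, 16)·P⁻¹ = [[-1, 48], [1, -32]] · [[2, 3], [1, 1]] = [[46, 45], [-30, -29]].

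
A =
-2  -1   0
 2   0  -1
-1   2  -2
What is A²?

[[2, 2, 1], [-3, -4, 2], [8, -3, 2]]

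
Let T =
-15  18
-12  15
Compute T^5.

[[-1215, 1458], [-972, 1215]]

tr T = 0 and det T = -9, so the characteristic polynomial is λ² − (0)λ + (-9) with roots 3 and -3.
Eigenvectors give P = [[1, 3], [1, 2]] with P⁻¹ = [[-2, 3], [1, -1]], and T = P·diag(3, -3)·P⁻¹.
Then T^5 = P·diag(243, -243)·P⁻¹ = [[243, -729], [243, -486]] · [[-2, 3], [1, -1]] = [[-1215, 1458], [-972, 1215]].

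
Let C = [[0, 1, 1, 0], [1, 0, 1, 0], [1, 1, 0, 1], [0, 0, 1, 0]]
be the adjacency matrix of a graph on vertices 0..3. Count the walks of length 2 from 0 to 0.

2

The number of length-2 walks from vertex 0 to vertex 0 is entry (0,0) of C^2, where C is the adjacency matrix.
C^2 = [[2, 1, 1, 1], [1, 2, 1, 1], [1, 1, 3, 0], [1, 1, 0, 1]]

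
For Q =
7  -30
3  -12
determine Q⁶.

tr Q = -5 and det Q = 6, so the characteristic polynomial is λ² − (-5)λ + (6) with roots -2 and -3.
Eigenvectors give P = [[-10, 3], [-3, 1]] with P⁻¹ = [[-1, 3], [-3, 10]], and Q = P·diag(-2, -3)·P⁻¹.
Then Q⁶ = P·diag(64, 729)·P⁻¹ = [[-640, 2187], [-192, 729]] · [[-1, 3], [-3, 10]] = [[-5921, 19950], [-1995, 6714]].

[[-5921, 19950], [-1995, 6714]]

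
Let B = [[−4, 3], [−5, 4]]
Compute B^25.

[[−4, 3], [−5, 4]]

B² = I (check: tr B = 0 and det B = −1), so B^25 = B since 25 is odd.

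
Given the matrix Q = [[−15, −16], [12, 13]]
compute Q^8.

tr Q = −2 and det Q = −3, so the characteristic polynomial is λ² − (−2)λ + (−3) with roots 1 and −3.
Eigenvectors give P = [[−1, 4], [1, −3]] with P⁻¹ = [[3, 4], [1, 1]], and Q = P·diag(1, −3)·P⁻¹.
Then Q^8 = P·diag(1, 6561)·P⁻¹ = [[−1, 26244], [1, −19683]] · [[3, 4], [1, 1]] = [[26241, 26240], [−19680, −19679]].

[[26241, 26240], [−19680, −19679]]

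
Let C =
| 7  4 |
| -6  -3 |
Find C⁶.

tr C = 4 and det C = 3, so the characteristic polynomial is λ² − (4)λ + (3) with roots 3 and 1.
Eigenvectors give P = [[-1, -2], [1, 3]] with P⁻¹ = [[-3, -2], [1, 1]], and C = P·diag(3, 1)·P⁻¹.
Then C⁶ = P·diag(729, 1)·P⁻¹ = [[-729, -2], [729, 3]] · [[-3, -2], [1, 1]] = [[2185, 1456], [-2184, -1455]].

[[2185, 1456], [-2184, -1455]]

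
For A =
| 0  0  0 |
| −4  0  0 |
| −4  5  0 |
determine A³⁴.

[[0, 0, 0], [0, 0, 0], [0, 0, 0]]

A is strictly triangular, hence nilpotent: A³ = 0, so A³⁴ = 0.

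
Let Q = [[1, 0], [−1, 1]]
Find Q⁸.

[[1, 0], [−8, 1]]

Q = I + N where N = [[0, 0], [−1, 0]] is strictly lower-triangular, so N² = 0.
(I + N)⁸ = I + 8·N = [[1, 0], [−8, 1]].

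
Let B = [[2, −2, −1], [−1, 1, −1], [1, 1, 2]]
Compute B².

[[5, −7, −2], [−4, 2, −2], [3, 1, 2]]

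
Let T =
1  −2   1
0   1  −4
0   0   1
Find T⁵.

T = I + N where N = [[0, −2, 1], [0, 0, −4], [0, 0, 0]] is strictly upper-triangular, so N³ = 0.
(I + N)⁵ = I + 5·N + 10·N² = [[1, −10, 85], [0, 1, −20], [0, 0, 1]].

[[1, −10, 85], [0, 1, −20], [0, 0, 1]]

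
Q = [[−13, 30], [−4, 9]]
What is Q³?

tr Q = −4 and det Q = 3, so the characteristic polynomial is λ² − (−4)λ + (3) with roots −3 and −1.
Eigenvectors give P = [[−3, 5], [−1, 2]] with P⁻¹ = [[−2, 5], [−1, 3]], and Q = P·diag(−3, −1)·P⁻¹.
Then Q³ = P·diag(−27, −1)·P⁻¹ = [[81, −5], [27, −2]] · [[−2, 5], [−1, 3]] = [[−157, 390], [−52, 129]].

[[−157, 390], [−52, 129]]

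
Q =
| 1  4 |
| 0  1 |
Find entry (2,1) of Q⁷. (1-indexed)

0

Q = I + N where N = [[0, 4], [0, 0]] is strictly upper-triangular, so N² = 0.
(I + N)⁷ = I + 7·N = [[1, 28], [0, 1]].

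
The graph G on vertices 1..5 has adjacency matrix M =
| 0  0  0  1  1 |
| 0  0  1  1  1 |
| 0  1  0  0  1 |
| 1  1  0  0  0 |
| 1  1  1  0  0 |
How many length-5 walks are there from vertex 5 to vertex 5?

The number of length-5 walks from vertex 5 to vertex 5 is entry (5,5) of M⁵, where M is the adjacency matrix.
M² = [[2, 2, 1, 0, 0], [2, 3, 1, 0, 1], [1, 1, 2, 1, 1], [0, 0, 1, 2, 2], [0, 1, 1, 2, 3]]
M³ = [[0, 1, 2, 4, 5], [1, 2, 4, 5, 6], [2, 4, 2, 2, 4], [4, 5, 2, 0, 1], [5, 6, 4, 1, 2]]
M⁴ = [[9, 11, 6, 1, 3], [11, 15, 8, 3, 7], [6, 8, 8, 6, 8], [1, 3, 6, 9, 11], [3, 7, 8, 11, 15]]
M⁵ = [[4, 10, 14, 20, 26], [10, 18, 22, 26, 34], [14, 22, 16, 14, 22], [20, 26, 14, 4, 10], [26, 34, 22, 10, 18]]

18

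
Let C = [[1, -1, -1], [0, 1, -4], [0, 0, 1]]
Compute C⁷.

[[1, -7, 77], [0, 1, -28], [0, 0, 1]]

C = I + N where N = [[0, -1, -1], [0, 0, -4], [0, 0, 0]] is strictly upper-triangular, so N³ = 0.
(I + N)⁷ = I + 7·N + 21·N² = [[1, -7, 77], [0, 1, -28], [0, 0, 1]].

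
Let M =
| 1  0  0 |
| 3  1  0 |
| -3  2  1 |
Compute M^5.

[[1, 0, 0], [15, 1, 0], [45, 10, 1]]

M = I + N where N = [[0, 0, 0], [3, 0, 0], [-3, 2, 0]] is strictly lower-triangular, so N^3 = 0.
(I + N)^5 = I + 5·N + 10·N^2 = [[1, 0, 0], [15, 1, 0], [45, 10, 1]].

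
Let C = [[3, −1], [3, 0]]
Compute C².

[[6, −3], [9, −3]]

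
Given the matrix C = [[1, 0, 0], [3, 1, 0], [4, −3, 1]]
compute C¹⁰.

[[1, 0, 0], [30, 1, 0], [−365, −30, 1]]

C = I + N where N = [[0, 0, 0], [3, 0, 0], [4, −3, 0]] is strictly lower-triangular, so N³ = 0.
(I + N)¹⁰ = I + 10·N + 45·N² = [[1, 0, 0], [30, 1, 0], [−365, −30, 1]].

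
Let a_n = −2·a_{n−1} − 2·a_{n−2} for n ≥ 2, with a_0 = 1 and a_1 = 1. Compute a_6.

16

With companion matrix Q = [[−2, −2], [1, 0]], [a_n, a_{n−1}]ᵀ = Q·[a_{n−1}, a_{n−2}]ᵀ, so [a_6, a_5]ᵀ = Q^5·[a_1, a_0]ᵀ.
Q^5 = [[8, 8], [−4, 0]], giving [a_6, a_5]ᵀ = [[16], [−4]].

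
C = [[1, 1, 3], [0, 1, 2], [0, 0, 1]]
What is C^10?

[[1, 10, 120], [0, 1, 20], [0, 0, 1]]

C = I + N where N = [[0, 1, 3], [0, 0, 2], [0, 0, 0]] is strictly upper-triangular, so N^3 = 0.
(I + N)^10 = I + 10·N + 45·N^2 = [[1, 10, 120], [0, 1, 20], [0, 0, 1]].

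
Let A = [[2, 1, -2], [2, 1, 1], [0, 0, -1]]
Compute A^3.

A^2 = [[6, 3, -1], [6, 3, -4], [0, 0, 1]]
A^3 = [[18, 9, -8], [18, 9, -5], [0, 0, -1]]

[[18, 9, -8], [18, 9, -5], [0, 0, -1]]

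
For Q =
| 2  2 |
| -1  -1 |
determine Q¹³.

[[2, 2], [-1, -1]]

Q² = Q (a projection; rank 1, trace 1), so Q¹³ = Q.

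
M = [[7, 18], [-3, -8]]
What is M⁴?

tr M = -1 and det M = -2, so the characteristic polynomial is λ² − (-1)λ + (-2) with roots 1 and -2.
Eigenvectors give P = [[-3, -2], [1, 1]] with P⁻¹ = [[-1, -2], [1, 3]], and M = P·diag(1, -2)·P⁻¹.
Then M⁴ = P·diag(1, 16)·P⁻¹ = [[-3, -32], [1, 16]] · [[-1, -2], [1, 3]] = [[-29, -90], [15, 46]].

[[-29, -90], [15, 46]]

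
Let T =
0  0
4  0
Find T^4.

[[0, 0], [0, 0]]

T^2 = [[0, 0], [0, 0]]
T^3 = [[0, 0], [0, 0]]
T^4 = [[0, 0], [0, 0]]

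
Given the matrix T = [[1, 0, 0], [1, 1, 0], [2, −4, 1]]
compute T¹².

T = I + N where N = [[0, 0, 0], [1, 0, 0], [2, −4, 0]] is strictly lower-triangular, so N³ = 0.
(I + N)¹² = I + 12·N + 66·N² = [[1, 0, 0], [12, 1, 0], [−240, −48, 1]].

[[1, 0, 0], [12, 1, 0], [−240, −48, 1]]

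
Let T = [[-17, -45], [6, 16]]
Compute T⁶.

[[379, 945], [-126, -314]]

tr T = -1 and det T = -2, so the characteristic polynomial is λ² − (-1)λ + (-2) with roots -2 and 1.
Eigenvectors give P = [[-3, -5], [1, 2]] with P⁻¹ = [[-2, -5], [1, 3]], and T = P·diag(-2, 1)·P⁻¹.
Then T⁶ = P·diag(64, 1)·P⁻¹ = [[-192, -5], [64, 2]] · [[-2, -5], [1, 3]] = [[379, 945], [-126, -314]].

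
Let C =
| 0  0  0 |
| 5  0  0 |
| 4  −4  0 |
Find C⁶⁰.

[[0, 0, 0], [0, 0, 0], [0, 0, 0]]

C is strictly triangular, hence nilpotent: C³ = 0, so C⁶⁰ = 0.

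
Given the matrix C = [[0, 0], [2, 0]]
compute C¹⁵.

C is strictly triangular, hence nilpotent: C² = 0, so C¹⁵ = 0.

[[0, 0], [0, 0]]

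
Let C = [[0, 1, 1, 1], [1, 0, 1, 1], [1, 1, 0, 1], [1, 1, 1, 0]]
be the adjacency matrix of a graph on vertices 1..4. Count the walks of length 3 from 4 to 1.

7

The number of length-3 walks from vertex 4 to vertex 1 is entry (4,1) of C³, where C is the adjacency matrix.
C² = [[3, 2, 2, 2], [2, 3, 2, 2], [2, 2, 3, 2], [2, 2, 2, 3]]
C³ = [[6, 7, 7, 7], [7, 6, 7, 7], [7, 7, 6, 7], [7, 7, 7, 6]]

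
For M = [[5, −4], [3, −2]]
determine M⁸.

[[1021, −1020], [765, −764]]

tr M = 3 and det M = 2, so the characteristic polynomial is λ² − (3)λ + (2) with roots 1 and 2.
Eigenvectors give P = [[1, −4], [1, −3]] with P⁻¹ = [[−3, 4], [−1, 1]], and M = P·diag(1, 2)·P⁻¹.
Then M⁸ = P·diag(1, 256)·P⁻¹ = [[1, −1024], [1, −768]] · [[−3, 4], [−1, 1]] = [[1021, −1020], [765, −764]].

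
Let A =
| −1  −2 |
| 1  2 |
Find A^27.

[[−1, −2], [1, 2]]

A² = A (a projection; rank 1, trace 1), so A^27 = A.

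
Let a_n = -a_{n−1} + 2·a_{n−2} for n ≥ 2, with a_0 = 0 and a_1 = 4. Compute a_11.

2732

With companion matrix M = [[-1, 2], [1, 0]], [a_n, a_{n−1}]ᵀ = M·[a_{n−1}, a_{n−2}]ᵀ, so [a_11, a_10]ᵀ = M¹⁰·[a_1, a_0]ᵀ.
M¹⁰ = [[683, -682], [-341, 342]], giving [a_11, a_10]ᵀ = [[2732], [-1364]].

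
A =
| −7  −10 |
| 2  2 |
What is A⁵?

tr A = −5 and det A = 6, so the characteristic polynomial is λ² − (−5)λ + (6) with roots −2 and −3.
Eigenvectors give P = [[−2, 5], [1, −2]] with P⁻¹ = [[2, 5], [1, 2]], and A = P·diag(−2, −3)·P⁻¹.
Then A⁵ = P·diag(−32, −243)·P⁻¹ = [[64, −1215], [−32, 486]] · [[2, 5], [1, 2]] = [[−1087, −2110], [422, 812]].

[[−1087, −2110], [422, 812]]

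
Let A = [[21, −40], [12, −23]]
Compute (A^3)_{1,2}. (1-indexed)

−280

tr A = −2 and det A = −3, so the characteristic polynomial is λ² − (−2)λ + (−3) with roots 1 and −3.
Eigenvectors give P = [[−2, 5], [−1, 3]] with P⁻¹ = [[−3, 5], [−1, 2]], and A = P·diag(1, −3)·P⁻¹.
Then A^3 = P·diag(1, −27)·P⁻¹ = [[−2, −135], [−1, −81]] · [[−3, 5], [−1, 2]] = [[141, −280], [84, −167]].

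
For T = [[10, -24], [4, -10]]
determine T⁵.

tr T = 0 and det T = -4, so the characteristic polynomial is λ² − (0)λ + (-4) with roots 2 and -2.
Eigenvectors give P = [[-3, -2], [-1, -1]] with P⁻¹ = [[-1, 2], [1, -3]], and T = P·diag(2, -2)·P⁻¹.
Then T⁵ = P·diag(32, -32)·P⁻¹ = [[-96, 64], [-32, 32]] · [[-1, 2], [1, -3]] = [[160, -384], [64, -160]].

[[160, -384], [64, -160]]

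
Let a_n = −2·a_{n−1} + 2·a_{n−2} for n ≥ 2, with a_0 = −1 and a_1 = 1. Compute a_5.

With companion matrix T = [[−2, 2], [1, 0]], [a_n, a_{n−1}]ᵀ = T·[a_{n−1}, a_{n−2}]ᵀ, so [a_5, a_4]ᵀ = T^4·[a_1, a_0]ᵀ.
T^4 = [[44, −32], [−16, 12]], giving [a_5, a_4]ᵀ = [[76], [−28]].

76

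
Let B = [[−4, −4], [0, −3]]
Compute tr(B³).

−91

B² = [[16, 28], [0, 9]]
B³ = [[−64, −148], [0, −27]]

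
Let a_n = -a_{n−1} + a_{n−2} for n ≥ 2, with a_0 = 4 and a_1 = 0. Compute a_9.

-84

With companion matrix T = [[-1, 1], [1, 0]], [a_n, a_{n−1}]ᵀ = T·[a_{n−1}, a_{n−2}]ᵀ, so [a_9, a_8]ᵀ = T^8·[a_1, a_0]ᵀ.
T^8 = [[34, -21], [-21, 13]], giving [a_9, a_8]ᵀ = [[-84], [52]].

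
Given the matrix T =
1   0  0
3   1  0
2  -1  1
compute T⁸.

T = I + N where N = [[0, 0, 0], [3, 0, 0], [2, -1, 0]] is strictly lower-triangular, so N³ = 0.
(I + N)⁸ = I + 8·N + 28·N² = [[1, 0, 0], [24, 1, 0], [-68, -8, 1]].

[[1, 0, 0], [24, 1, 0], [-68, -8, 1]]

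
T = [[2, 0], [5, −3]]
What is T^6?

[[64, 0], [−665, 729]]

tr T = −1 and det T = −6, so the characteristic polynomial is λ² − (−1)λ + (−6) with roots −3 and 2.
Eigenvectors give P = [[0, 1], [−1, 1]] with P⁻¹ = [[1, −1], [1, 0]], and T = P·diag(−3, 2)·P⁻¹.
Then T^6 = P·diag(729, 64)·P⁻¹ = [[0, 64], [−729, 64]] · [[1, −1], [1, 0]] = [[64, 0], [−665, 729]].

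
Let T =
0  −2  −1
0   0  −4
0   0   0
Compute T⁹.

T is strictly triangular, hence nilpotent: T³ = 0, so T⁹ = 0.

[[0, 0, 0], [0, 0, 0], [0, 0, 0]]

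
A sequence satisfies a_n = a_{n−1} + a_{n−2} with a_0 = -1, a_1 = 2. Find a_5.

With companion matrix Q = [[1, 1], [1, 0]], [a_n, a_{n−1}]ᵀ = Q·[a_{n−1}, a_{n−2}]ᵀ, so [a_5, a_4]ᵀ = Q^4·[a_1, a_0]ᵀ.
Q^4 = [[5, 3], [3, 2]], giving [a_5, a_4]ᵀ = [[7], [4]].

7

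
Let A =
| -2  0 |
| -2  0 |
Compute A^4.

A^2 = [[4, 0], [4, 0]]
A^3 = [[-8, 0], [-8, 0]]
A^4 = [[16, 0], [16, 0]]

[[16, 0], [16, 0]]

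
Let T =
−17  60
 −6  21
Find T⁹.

tr T = 4 and det T = 3, so the characteristic polynomial is λ² − (4)λ + (3) with roots 1 and 3.
Eigenvectors give P = [[10, 3], [3, 1]] with P⁻¹ = [[1, −3], [−3, 10]], and T = P·diag(1, 3)·P⁻¹.
Then T⁹ = P·diag(1, 19683)·P⁻¹ = [[10, 59049], [3, 19683]] · [[1, −3], [−3, 10]] = [[−177137, 590460], [−59046, 196821]].

[[−177137, 590460], [−59046, 196821]]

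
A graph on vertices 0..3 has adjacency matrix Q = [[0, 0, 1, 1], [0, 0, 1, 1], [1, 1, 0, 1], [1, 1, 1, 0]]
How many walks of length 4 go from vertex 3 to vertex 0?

The number of length-4 walks from vertex 3 to vertex 0 is entry (3,0) of Q⁴, where Q is the adjacency matrix.
Q² = [[2, 2, 1, 1], [2, 2, 1, 1], [1, 1, 3, 2], [1, 1, 2, 3]]
Q³ = [[2, 2, 5, 5], [2, 2, 5, 5], [5, 5, 4, 5], [5, 5, 5, 4]]
Q⁴ = [[10, 10, 9, 9], [10, 10, 9, 9], [9, 9, 15, 14], [9, 9, 14, 15]]

9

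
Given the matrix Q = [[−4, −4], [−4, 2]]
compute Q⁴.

Q² = [[32, 8], [8, 20]]
Q³ = [[−160, −112], [−112, 8]]
Q⁴ = [[1088, 416], [416, 464]]

[[1088, 416], [416, 464]]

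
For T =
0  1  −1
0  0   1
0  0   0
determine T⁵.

[[0, 0, 0], [0, 0, 0], [0, 0, 0]]

T is strictly triangular, hence nilpotent: T³ = 0, so T⁵ = 0.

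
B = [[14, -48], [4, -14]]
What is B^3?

[[56, -192], [16, -56]]

tr B = 0 and det B = -4, so the characteristic polynomial is λ² − (0)λ + (-4) with roots -2 and 2.
Eigenvectors give P = [[3, 4], [1, 1]] with P⁻¹ = [[-1, 4], [1, -3]], and B = P·diag(-2, 2)·P⁻¹.
Then B^3 = P·diag(-8, 8)·P⁻¹ = [[-24, 32], [-8, 8]] · [[-1, 4], [1, -3]] = [[56, -192], [16, -56]].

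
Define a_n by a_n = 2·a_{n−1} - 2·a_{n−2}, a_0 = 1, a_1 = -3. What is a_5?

12

With companion matrix A = [[2, -2], [1, 0]], [a_n, a_{n−1}]ᵀ = A·[a_{n−1}, a_{n−2}]ᵀ, so [a_5, a_4]ᵀ = A^4·[a_1, a_0]ᵀ.
A^4 = [[-4, 0], [0, -4]], giving [a_5, a_4]ᵀ = [[12], [-4]].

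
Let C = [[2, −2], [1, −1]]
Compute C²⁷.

[[2, −2], [1, −1]]

C² = C (a projection; rank 1, trace 1), so C²⁷ = C.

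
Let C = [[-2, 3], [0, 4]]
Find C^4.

[[16, 120], [0, 256]]

C^2 = [[4, 6], [0, 16]]
C^3 = [[-8, 36], [0, 64]]
C^4 = [[16, 120], [0, 256]]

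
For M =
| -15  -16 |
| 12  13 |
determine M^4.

[[321, 320], [-240, -239]]

tr M = -2 and det M = -3, so the characteristic polynomial is λ² − (-2)λ + (-3) with roots -3 and 1.
Eigenvectors give P = [[4, -1], [-3, 1]] with P⁻¹ = [[1, 1], [3, 4]], and M = P·diag(-3, 1)·P⁻¹.
Then M^4 = P·diag(81, 1)·P⁻¹ = [[324, -1], [-243, 1]] · [[1, 1], [3, 4]] = [[321, 320], [-240, -239]].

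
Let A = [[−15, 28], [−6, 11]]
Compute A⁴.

[[561, −1120], [240, −479]]

tr A = −4 and det A = 3, so the characteristic polynomial is λ² − (−4)λ + (3) with roots −3 and −1.
Eigenvectors give P = [[7, 2], [3, 1]] with P⁻¹ = [[1, −2], [−3, 7]], and A = P·diag(−3, −1)·P⁻¹.
Then A⁴ = P·diag(81, 1)·P⁻¹ = [[567, 2], [243, 1]] · [[1, −2], [−3, 7]] = [[561, −1120], [240, −479]].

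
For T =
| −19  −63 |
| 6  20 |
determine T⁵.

tr T = 1 and det T = −2, so the characteristic polynomial is λ² − (1)λ + (−2) with roots −1 and 2.
Eigenvectors give P = [[−7, 3], [2, −1]] with P⁻¹ = [[−1, −3], [−2, −7]], and T = P·diag(−1, 2)·P⁻¹.
Then T⁵ = P·diag(−1, 32)·P⁻¹ = [[7, 96], [−2, −32]] · [[−1, −3], [−2, −7]] = [[−199, −693], [66, 230]].

[[−199, −693], [66, 230]]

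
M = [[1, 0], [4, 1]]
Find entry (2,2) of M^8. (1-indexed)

M = I + N where N = [[0, 0], [4, 0]] is strictly lower-triangular, so N^2 = 0.
(I + N)^8 = I + 8·N = [[1, 0], [32, 1]].

1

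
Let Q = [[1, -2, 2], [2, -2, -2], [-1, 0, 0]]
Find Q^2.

[[-5, 2, 6], [0, 0, 8], [-1, 2, -2]]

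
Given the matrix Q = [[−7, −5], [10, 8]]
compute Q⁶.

[[−601, −665], [1330, 1394]]

tr Q = 1 and det Q = −6, so the characteristic polynomial is λ² − (1)λ + (−6) with roots 3 and −2.
Eigenvectors give P = [[1, −1], [−2, 1]] with P⁻¹ = [[−1, −1], [−2, −1]], and Q = P·diag(3, −2)·P⁻¹.
Then Q⁶ = P·diag(729, 64)·P⁻¹ = [[729, −64], [−1458, 64]] · [[−1, −1], [−2, −1]] = [[−601, −665], [1330, 1394]].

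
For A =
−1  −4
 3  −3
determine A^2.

[[−11, 16], [−12, −3]]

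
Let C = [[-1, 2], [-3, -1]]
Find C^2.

[[-5, -4], [6, -5]]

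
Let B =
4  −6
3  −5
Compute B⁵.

[[34, −66], [33, −65]]

tr B = −1 and det B = −2, so the characteristic polynomial is λ² − (−1)λ + (−2) with roots 1 and −2.
Eigenvectors give P = [[2, 1], [1, 1]] with P⁻¹ = [[1, −1], [−1, 2]], and B = P·diag(1, −2)·P⁻¹.
Then B⁵ = P·diag(1, −32)·P⁻¹ = [[2, −32], [1, −32]] · [[1, −1], [−1, 2]] = [[34, −66], [33, −65]].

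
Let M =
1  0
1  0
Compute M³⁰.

[[1, 0], [1, 0]]

M² = M (a projection; rank 1, trace 1), so M³⁰ = M.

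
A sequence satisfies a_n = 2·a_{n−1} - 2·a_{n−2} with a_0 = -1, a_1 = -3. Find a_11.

-32

With companion matrix T = [[2, -2], [1, 0]], [a_n, a_{n−1}]ᵀ = T·[a_{n−1}, a_{n−2}]ᵀ, so [a_11, a_10]ᵀ = T¹⁰·[a_1, a_0]ᵀ.
T¹⁰ = [[32, -64], [32, -32]], giving [a_11, a_10]ᵀ = [[-32], [-64]].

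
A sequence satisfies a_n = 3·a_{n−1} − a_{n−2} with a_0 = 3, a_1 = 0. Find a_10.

With companion matrix B = [[3, −1], [1, 0]], [a_n, a_{n−1}]ᵀ = B·[a_{n−1}, a_{n−2}]ᵀ, so [a_10, a_9]ᵀ = B^9·[a_1, a_0]ᵀ.
B^9 = [[6765, −2584], [2584, −987]], giving [a_10, a_9]ᵀ = [[−7752], [−2961]].

−7752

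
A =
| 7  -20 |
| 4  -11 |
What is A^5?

[[967, -2420], [484, -1211]]

tr A = -4 and det A = 3, so the characteristic polynomial is λ² − (-4)λ + (3) with roots -1 and -3.
Eigenvectors give P = [[5, 2], [2, 1]] with P⁻¹ = [[1, -2], [-2, 5]], and A = P·diag(-1, -3)·P⁻¹.
Then A^5 = P·diag(-1, -243)·P⁻¹ = [[-5, -486], [-2, -243]] · [[1, -2], [-2, 5]] = [[967, -2420], [484, -1211]].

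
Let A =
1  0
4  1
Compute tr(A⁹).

A = I + N where N = [[0, 0], [4, 0]] is strictly lower-triangular, so N² = 0.
(I + N)⁹ = I + 9·N = [[1, 0], [36, 1]].

2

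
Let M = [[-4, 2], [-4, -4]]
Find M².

[[8, -16], [32, 8]]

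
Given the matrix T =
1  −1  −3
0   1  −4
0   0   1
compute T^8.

[[1, −8, 88], [0, 1, −32], [0, 0, 1]]

T = I + N where N = [[0, −1, −3], [0, 0, −4], [0, 0, 0]] is strictly upper-triangular, so N^3 = 0.
(I + N)^8 = I + 8·N + 28·N^2 = [[1, −8, 88], [0, 1, −32], [0, 0, 1]].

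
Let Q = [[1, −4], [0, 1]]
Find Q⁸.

[[1, −32], [0, 1]]

Q = I + N where N = [[0, −4], [0, 0]] is strictly upper-triangular, so N² = 0.
(I + N)⁸ = I + 8·N = [[1, −32], [0, 1]].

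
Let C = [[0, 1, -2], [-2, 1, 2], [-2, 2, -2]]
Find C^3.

[[-6, 11, -22], [-10, 1, 14], [-16, 20, -32]]

C^2 = [[2, -3, 6], [-6, 3, 2], [0, -4, 12]]
C^3 = [[-6, 11, -22], [-10, 1, 14], [-16, 20, -32]]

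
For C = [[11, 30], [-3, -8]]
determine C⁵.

[[311, 930], [-93, -278]]

tr C = 3 and det C = 2, so the characteristic polynomial is λ² − (3)λ + (2) with roots 1 and 2.
Eigenvectors give P = [[-3, 10], [1, -3]] with P⁻¹ = [[3, 10], [1, 3]], and C = P·diag(1, 2)·P⁻¹.
Then C⁵ = P·diag(1, 32)·P⁻¹ = [[-3, 320], [1, -96]] · [[3, 10], [1, 3]] = [[311, 930], [-93, -278]].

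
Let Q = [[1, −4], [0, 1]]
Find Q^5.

[[1, −20], [0, 1]]

Q = I + N where N = [[0, −4], [0, 0]] is strictly upper-triangular, so N^2 = 0.
(I + N)^5 = I + 5·N = [[1, −20], [0, 1]].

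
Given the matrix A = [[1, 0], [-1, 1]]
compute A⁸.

[[1, 0], [-8, 1]]

A = I + N where N = [[0, 0], [-1, 0]] is strictly lower-triangular, so N² = 0.
(I + N)⁸ = I + 8·N = [[1, 0], [-8, 1]].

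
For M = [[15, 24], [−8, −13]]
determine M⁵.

tr M = 2 and det M = −3, so the characteristic polynomial is λ² − (2)λ + (−3) with roots 3 and −1.
Eigenvectors give P = [[−2, −3], [1, 2]] with P⁻¹ = [[−2, −3], [1, 2]], and M = P·diag(3, −1)·P⁻¹.
Then M⁵ = P·diag(243, −1)·P⁻¹ = [[−486, 3], [243, −2]] · [[−2, −3], [1, 2]] = [[975, 1464], [−488, −733]].

[[975, 1464], [−488, −733]]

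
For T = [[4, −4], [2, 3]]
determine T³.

[[−24, −116], [58, −53]]

T² = [[8, −28], [14, 1]]
T³ = [[−24, −116], [58, −53]]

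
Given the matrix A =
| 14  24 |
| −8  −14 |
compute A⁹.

[[3584, 6144], [−2048, −3584]]

tr A = 0 and det A = −4, so the characteristic polynomial is λ² − (0)λ + (−4) with roots 2 and −2.
Eigenvectors give P = [[−2, −3], [1, 2]] with P⁻¹ = [[−2, −3], [1, 2]], and A = P·diag(2, −2)·P⁻¹.
Then A⁹ = P·diag(512, −512)·P⁻¹ = [[−1024, 1536], [512, −1024]] · [[−2, −3], [1, 2]] = [[3584, 6144], [−2048, −3584]].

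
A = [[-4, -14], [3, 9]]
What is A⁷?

[[-12226, -28826], [6177, 14541]]

tr A = 5 and det A = 6, so the characteristic polynomial is λ² − (5)λ + (6) with roots 2 and 3.
Eigenvectors give P = [[-7, 2], [3, -1]] with P⁻¹ = [[-1, -2], [-3, -7]], and A = P·diag(2, 3)·P⁻¹.
Then A⁷ = P·diag(128, 2187)·P⁻¹ = [[-896, 4374], [384, -2187]] · [[-1, -2], [-3, -7]] = [[-12226, -28826], [6177, 14541]].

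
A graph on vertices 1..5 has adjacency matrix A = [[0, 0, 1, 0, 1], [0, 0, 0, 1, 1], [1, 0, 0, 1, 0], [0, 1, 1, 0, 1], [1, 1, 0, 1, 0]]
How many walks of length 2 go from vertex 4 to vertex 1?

The number of length-2 walks from vertex 4 to vertex 1 is entry (4,1) of A², where A is the adjacency matrix.
A² = [[2, 1, 0, 2, 0], [1, 2, 1, 1, 1], [0, 1, 2, 0, 2], [2, 1, 0, 3, 1], [0, 1, 2, 1, 3]]

2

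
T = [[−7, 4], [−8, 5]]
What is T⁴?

[[161, −80], [160, −79]]

tr T = −2 and det T = −3, so the characteristic polynomial is λ² − (−2)λ + (−3) with roots −3 and 1.
Eigenvectors give P = [[−1, 1], [−1, 2]] with P⁻¹ = [[−2, 1], [−1, 1]], and T = P·diag(−3, 1)·P⁻¹.
Then T⁴ = P·diag(81, 1)·P⁻¹ = [[−81, 1], [−81, 2]] · [[−2, 1], [−1, 1]] = [[161, −80], [160, −79]].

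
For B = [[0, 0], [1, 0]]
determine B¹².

[[0, 0], [0, 0]]

B is strictly triangular, hence nilpotent: B² = 0, so B¹² = 0.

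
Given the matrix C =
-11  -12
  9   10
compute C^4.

[[61, 60], [-45, -44]]

tr C = -1 and det C = -2, so the characteristic polynomial is λ² − (-1)λ + (-2) with roots 1 and -2.
Eigenvectors give P = [[-1, 4], [1, -3]] with P⁻¹ = [[3, 4], [1, 1]], and C = P·diag(1, -2)·P⁻¹.
Then C^4 = P·diag(1, 16)·P⁻¹ = [[-1, 64], [1, -48]] · [[3, 4], [1, 1]] = [[61, 60], [-45, -44]].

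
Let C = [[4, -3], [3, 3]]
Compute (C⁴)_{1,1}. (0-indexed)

-441

C² = [[7, -21], [21, 0]]
C³ = [[-35, -84], [84, -63]]
C⁴ = [[-392, -147], [147, -441]]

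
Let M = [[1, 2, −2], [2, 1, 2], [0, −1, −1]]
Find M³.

[[17, 12, −2], [10, 15, 2], [−2, −3, 5]]

M² = [[5, 6, 4], [4, 3, −4], [−2, 0, −1]]
M³ = [[17, 12, −2], [10, 15, 2], [−2, −3, 5]]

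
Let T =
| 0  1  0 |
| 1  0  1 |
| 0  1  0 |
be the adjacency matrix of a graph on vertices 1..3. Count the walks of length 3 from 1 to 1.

The number of length-3 walks from vertex 1 to vertex 1 is entry (1,1) of T³, where T is the adjacency matrix.
T² = [[1, 0, 1], [0, 2, 0], [1, 0, 1]]
T³ = [[0, 2, 0], [2, 0, 2], [0, 2, 0]]

0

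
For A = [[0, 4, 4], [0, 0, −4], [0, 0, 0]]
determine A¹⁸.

[[0, 0, 0], [0, 0, 0], [0, 0, 0]]

A is strictly triangular, hence nilpotent: A³ = 0, so A¹⁸ = 0.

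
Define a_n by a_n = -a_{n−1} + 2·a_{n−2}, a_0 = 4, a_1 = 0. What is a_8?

344

With companion matrix C = [[-1, 2], [1, 0]], [a_n, a_{n−1}]ᵀ = C·[a_{n−1}, a_{n−2}]ᵀ, so [a_8, a_7]ᵀ = C^7·[a_1, a_0]ᵀ.
C^7 = [[-85, 86], [43, -42]], giving [a_8, a_7]ᵀ = [[344], [-168]].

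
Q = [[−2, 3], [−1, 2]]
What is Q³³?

Q² = I (check: tr Q = 0 and det Q = −1), so Q³³ = Q since 33 is odd.

[[−2, 3], [−1, 2]]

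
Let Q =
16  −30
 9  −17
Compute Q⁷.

tr Q = −1 and det Q = −2, so the characteristic polynomial is λ² − (−1)λ + (−2) with roots −2 and 1.
Eigenvectors give P = [[5, 2], [3, 1]] with P⁻¹ = [[−1, 2], [3, −5]], and Q = P·diag(−2, 1)·P⁻¹.
Then Q⁷ = P·diag(−128, 1)·P⁻¹ = [[−640, 2], [−384, 1]] · [[−1, 2], [3, −5]] = [[646, −1290], [387, −773]].

[[646, −1290], [387, −773]]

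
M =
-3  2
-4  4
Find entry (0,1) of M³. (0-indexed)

M² = [[1, 2], [-4, 8]]
M³ = [[-11, 10], [-20, 24]]

10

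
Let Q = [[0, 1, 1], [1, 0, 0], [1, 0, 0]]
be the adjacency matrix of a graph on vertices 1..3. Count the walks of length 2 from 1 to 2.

The number of length-2 walks from vertex 1 to vertex 2 is entry (1,2) of Q², where Q is the adjacency matrix.
Q² = [[2, 0, 0], [0, 1, 1], [0, 1, 1]]

0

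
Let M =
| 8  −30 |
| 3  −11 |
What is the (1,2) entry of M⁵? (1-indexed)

−930

tr M = −3 and det M = 2, so the characteristic polynomial is λ² − (−3)λ + (2) with roots −1 and −2.
Eigenvectors give P = [[−10, 3], [−3, 1]] with P⁻¹ = [[−1, 3], [−3, 10]], and M = P·diag(−1, −2)·P⁻¹.
Then M⁵ = P·diag(−1, −32)·P⁻¹ = [[10, −96], [3, −32]] · [[−1, 3], [−3, 10]] = [[278, −930], [93, −311]].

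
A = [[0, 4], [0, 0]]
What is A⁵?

[[0, 0], [0, 0]]

A is strictly triangular, hence nilpotent: A² = 0, so A⁵ = 0.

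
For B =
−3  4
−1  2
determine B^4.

[[21, −20], [5, −4]]

B^2 = [[5, −4], [1, 0]]
B^3 = [[−11, 12], [−3, 4]]
B^4 = [[21, −20], [5, −4]]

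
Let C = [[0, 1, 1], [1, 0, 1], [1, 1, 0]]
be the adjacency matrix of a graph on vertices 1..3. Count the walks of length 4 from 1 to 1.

6

The number of length-4 walks from vertex 1 to vertex 1 is entry (1,1) of C⁴, where C is the adjacency matrix.
C² = [[2, 1, 1], [1, 2, 1], [1, 1, 2]]
C³ = [[2, 3, 3], [3, 2, 3], [3, 3, 2]]
C⁴ = [[6, 5, 5], [5, 6, 5], [5, 5, 6]]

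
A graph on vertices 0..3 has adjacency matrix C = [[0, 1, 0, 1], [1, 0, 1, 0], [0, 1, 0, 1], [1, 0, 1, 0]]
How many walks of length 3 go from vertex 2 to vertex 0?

The number of length-3 walks from vertex 2 to vertex 0 is entry (2,0) of C³, where C is the adjacency matrix.
C² = [[2, 0, 2, 0], [0, 2, 0, 2], [2, 0, 2, 0], [0, 2, 0, 2]]
C³ = [[0, 4, 0, 4], [4, 0, 4, 0], [0, 4, 0, 4], [4, 0, 4, 0]]

0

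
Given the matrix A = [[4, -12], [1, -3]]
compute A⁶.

[[4, -12], [1, -3]]

A² = A (a projection; rank 1, trace 1), so A⁶ = A.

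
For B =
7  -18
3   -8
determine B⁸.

[[-509, 1530], [-255, 766]]

tr B = -1 and det B = -2, so the characteristic polynomial is λ² − (-1)λ + (-2) with roots 1 and -2.
Eigenvectors give P = [[3, 2], [1, 1]] with P⁻¹ = [[1, -2], [-1, 3]], and B = P·diag(1, -2)·P⁻¹.
Then B⁸ = P·diag(1, 256)·P⁻¹ = [[3, 512], [1, 256]] · [[1, -2], [-1, 3]] = [[-509, 1530], [-255, 766]].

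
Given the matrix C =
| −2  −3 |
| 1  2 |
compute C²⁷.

[[−2, −3], [1, 2]]

C² = I (check: tr C = 0 and det C = −1), so C²⁷ = C since 27 is odd.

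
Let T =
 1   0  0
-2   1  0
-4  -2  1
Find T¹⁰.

[[1, 0, 0], [-20, 1, 0], [140, -20, 1]]

T = I + N where N = [[0, 0, 0], [-2, 0, 0], [-4, -2, 0]] is strictly lower-triangular, so N³ = 0.
(I + N)¹⁰ = I + 10·N + 45·N² = [[1, 0, 0], [-20, 1, 0], [140, -20, 1]].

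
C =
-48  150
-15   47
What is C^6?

tr C = -1 and det C = -6, so the characteristic polynomial is λ² − (-1)λ + (-6) with roots -3 and 2.
Eigenvectors give P = [[10, 3], [3, 1]] with P⁻¹ = [[1, -3], [-3, 10]], and C = P·diag(-3, 2)·P⁻¹.
Then C^6 = P·diag(729, 64)·P⁻¹ = [[7290, 192], [2187, 64]] · [[1, -3], [-3, 10]] = [[6714, -19950], [1995, -5921]].

[[6714, -19950], [1995, -5921]]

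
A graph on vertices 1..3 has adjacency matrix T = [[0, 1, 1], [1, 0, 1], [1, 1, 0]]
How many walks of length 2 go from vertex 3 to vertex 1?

1

The number of length-2 walks from vertex 3 to vertex 1 is entry (3,1) of T^2, where T is the adjacency matrix.
T^2 = [[2, 1, 1], [1, 2, 1], [1, 1, 2]]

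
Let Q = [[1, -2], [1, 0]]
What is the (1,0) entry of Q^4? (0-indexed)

-3

Q^2 = [[-1, -2], [1, -2]]
Q^3 = [[-3, 2], [-1, -2]]
Q^4 = [[-1, 6], [-3, 2]]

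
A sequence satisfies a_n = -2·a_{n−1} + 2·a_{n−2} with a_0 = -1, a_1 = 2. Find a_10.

With companion matrix M = [[-2, 2], [1, 0]], [a_n, a_{n−1}]ᵀ = M·[a_{n−1}, a_{n−2}]ᵀ, so [a_10, a_9]ᵀ = M⁹·[a_1, a_0]ᵀ.
M⁹ = [[-6688, 4896], [2448, -1792]], giving [a_10, a_9]ᵀ = [[-18272], [6688]].

-18272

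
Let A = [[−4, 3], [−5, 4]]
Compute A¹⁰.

A² = I (check: tr A = 0 and det A = −1), so A¹⁰ = I since 10 is even.

[[1, 0], [0, 1]]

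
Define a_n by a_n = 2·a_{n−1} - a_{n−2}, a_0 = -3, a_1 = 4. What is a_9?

With companion matrix M = [[2, -1], [1, 0]], [a_n, a_{n−1}]ᵀ = M·[a_{n−1}, a_{n−2}]ᵀ, so [a_9, a_8]ᵀ = M^8·[a_1, a_0]ᵀ.
M^8 = [[9, -8], [8, -7]], giving [a_9, a_8]ᵀ = [[60], [53]].

60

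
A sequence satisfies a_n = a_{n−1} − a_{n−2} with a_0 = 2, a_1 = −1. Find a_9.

With companion matrix T = [[1, −1], [1, 0]], [a_n, a_{n−1}]ᵀ = T·[a_{n−1}, a_{n−2}]ᵀ, so [a_9, a_8]ᵀ = T⁸·[a_1, a_0]ᵀ.
T⁸ = [[0, −1], [1, −1]], giving [a_9, a_8]ᵀ = [[−2], [−3]].

−2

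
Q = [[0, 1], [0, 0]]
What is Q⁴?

[[0, 0], [0, 0]]

Q is strictly triangular, hence nilpotent: Q² = 0, so Q⁴ = 0.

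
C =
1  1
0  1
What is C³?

[[1, 3], [0, 1]]

C = I + N where N = [[0, 1], [0, 0]] is strictly upper-triangular, so N² = 0.
(I + N)³ = I + 3·N = [[1, 3], [0, 1]].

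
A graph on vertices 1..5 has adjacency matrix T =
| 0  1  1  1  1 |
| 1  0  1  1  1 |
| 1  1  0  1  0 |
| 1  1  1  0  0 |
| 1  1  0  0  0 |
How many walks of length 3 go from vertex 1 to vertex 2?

The number of length-3 walks from vertex 1 to vertex 2 is entry (1,2) of T³, where T is the adjacency matrix.
T² = [[4, 3, 2, 2, 1], [3, 4, 2, 2, 1], [2, 2, 3, 2, 2], [2, 2, 2, 3, 2], [1, 1, 2, 2, 2]]
T³ = [[8, 9, 9, 9, 7], [9, 8, 9, 9, 7], [9, 9, 6, 7, 4], [9, 9, 7, 6, 4], [7, 7, 4, 4, 2]]

9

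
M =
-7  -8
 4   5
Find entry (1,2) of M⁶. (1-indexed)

tr M = -2 and det M = -3, so the characteristic polynomial is λ² − (-2)λ + (-3) with roots 1 and -3.
Eigenvectors give P = [[-1, 2], [1, -1]] with P⁻¹ = [[1, 2], [1, 1]], and M = P·diag(1, -3)·P⁻¹.
Then M⁶ = P·diag(1, 729)·P⁻¹ = [[-1, 1458], [1, -729]] · [[1, 2], [1, 1]] = [[1457, 1456], [-728, -727]].

1456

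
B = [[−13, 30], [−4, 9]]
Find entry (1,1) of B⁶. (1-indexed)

4369

tr B = −4 and det B = 3, so the characteristic polynomial is λ² − (−4)λ + (3) with roots −1 and −3.
Eigenvectors give P = [[−5, 3], [−2, 1]] with P⁻¹ = [[1, −3], [2, −5]], and B = P·diag(−1, −3)·P⁻¹.
Then B⁶ = P·diag(1, 729)·P⁻¹ = [[−5, 2187], [−2, 729]] · [[1, −3], [2, −5]] = [[4369, −10920], [1456, −3639]].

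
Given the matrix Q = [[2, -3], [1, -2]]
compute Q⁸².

[[1, 0], [0, 1]]

Q² = I (check: tr Q = 0 and det Q = -1), so Q⁸² = I since 82 is even.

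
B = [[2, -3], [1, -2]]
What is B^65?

B² = I (check: tr B = 0 and det B = -1), so B^65 = B since 65 is odd.

[[2, -3], [1, -2]]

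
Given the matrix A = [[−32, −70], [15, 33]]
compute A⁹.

[[−121682, −282730], [60585, 140853]]

tr A = 1 and det A = −6, so the characteristic polynomial is λ² − (1)λ + (−6) with roots 3 and −2.
Eigenvectors give P = [[−2, 7], [1, −3]] with P⁻¹ = [[3, 7], [1, 2]], and A = P·diag(3, −2)·P⁻¹.
Then A⁹ = P·diag(19683, −512)·P⁻¹ = [[−39366, −3584], [19683, 1536]] · [[3, 7], [1, 2]] = [[−121682, −282730], [60585, 140853]].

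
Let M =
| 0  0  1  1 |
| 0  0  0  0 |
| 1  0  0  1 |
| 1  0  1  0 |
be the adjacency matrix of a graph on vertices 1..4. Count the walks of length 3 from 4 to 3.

The number of length-3 walks from vertex 4 to vertex 3 is entry (4,3) of M³, where M is the adjacency matrix.
M² = [[2, 0, 1, 1], [0, 0, 0, 0], [1, 0, 2, 1], [1, 0, 1, 2]]
M³ = [[2, 0, 3, 3], [0, 0, 0, 0], [3, 0, 2, 3], [3, 0, 3, 2]]

3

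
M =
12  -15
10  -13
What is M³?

[[78, -105], [70, -97]]

tr M = -1 and det M = -6, so the characteristic polynomial is λ² − (-1)λ + (-6) with roots -3 and 2.
Eigenvectors give P = [[1, 3], [1, 2]] with P⁻¹ = [[-2, 3], [1, -1]], and M = P·diag(-3, 2)·P⁻¹.
Then M³ = P·diag(-27, 8)·P⁻¹ = [[-27, 24], [-27, 16]] · [[-2, 3], [1, -1]] = [[78, -105], [70, -97]].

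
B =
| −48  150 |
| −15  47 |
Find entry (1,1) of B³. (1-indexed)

tr B = −1 and det B = −6, so the characteristic polynomial is λ² − (−1)λ + (−6) with roots 2 and −3.
Eigenvectors give P = [[3, 10], [1, 3]] with P⁻¹ = [[−3, 10], [1, −3]], and B = P·diag(2, −3)·P⁻¹.
Then B³ = P·diag(8, −27)·P⁻¹ = [[24, −270], [8, −81]] · [[−3, 10], [1, −3]] = [[−342, 1050], [−105, 323]].

−342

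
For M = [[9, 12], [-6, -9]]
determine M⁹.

tr M = 0 and det M = -9, so the characteristic polynomial is λ² − (0)λ + (-9) with roots 3 and -3.
Eigenvectors give P = [[-2, -1], [1, 1]] with P⁻¹ = [[-1, -1], [1, 2]], and M = P·diag(3, -3)·P⁻¹.
Then M⁹ = P·diag(19683, -19683)·P⁻¹ = [[-39366, 19683], [19683, -19683]] · [[-1, -1], [1, 2]] = [[59049, 78732], [-39366, -59049]].

[[59049, 78732], [-39366, -59049]]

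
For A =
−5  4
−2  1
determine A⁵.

[[−485, 484], [−242, 241]]

tr A = −4 and det A = 3, so the characteristic polynomial is λ² − (−4)λ + (3) with roots −1 and −3.
Eigenvectors give P = [[1, 2], [1, 1]] with P⁻¹ = [[−1, 2], [1, −1]], and A = P·diag(−1, −3)·P⁻¹.
Then A⁵ = P·diag(−1, −243)·P⁻¹ = [[−1, −486], [−1, −243]] · [[−1, 2], [1, −1]] = [[−485, 484], [−242, 241]].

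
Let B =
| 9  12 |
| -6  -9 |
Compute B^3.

[[81, 108], [-54, -81]]

tr B = 0 and det B = -9, so the characteristic polynomial is λ² − (0)λ + (-9) with roots -3 and 3.
Eigenvectors give P = [[-1, 2], [1, -1]] with P⁻¹ = [[1, 2], [1, 1]], and B = P·diag(-3, 3)·P⁻¹.
Then B^3 = P·diag(-27, 27)·P⁻¹ = [[27, 54], [-27, -27]] · [[1, 2], [1, 1]] = [[81, 108], [-54, -81]].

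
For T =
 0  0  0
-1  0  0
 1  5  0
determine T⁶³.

T is strictly triangular, hence nilpotent: T³ = 0, so T⁶³ = 0.

[[0, 0, 0], [0, 0, 0], [0, 0, 0]]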